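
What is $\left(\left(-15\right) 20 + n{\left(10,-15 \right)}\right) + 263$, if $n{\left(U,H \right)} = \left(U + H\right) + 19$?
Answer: $-23$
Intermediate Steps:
$n{\left(U,H \right)} = 19 + H + U$ ($n{\left(U,H \right)} = \left(H + U\right) + 19 = 19 + H + U$)
$\left(\left(-15\right) 20 + n{\left(10,-15 \right)}\right) + 263 = \left(\left(-15\right) 20 + \left(19 - 15 + 10\right)\right) + 263 = \left(-300 + 14\right) + 263 = -286 + 263 = -23$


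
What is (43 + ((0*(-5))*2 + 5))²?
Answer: 2304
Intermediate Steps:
(43 + ((0*(-5))*2 + 5))² = (43 + (0*2 + 5))² = (43 + (0 + 5))² = (43 + 5)² = 48² = 2304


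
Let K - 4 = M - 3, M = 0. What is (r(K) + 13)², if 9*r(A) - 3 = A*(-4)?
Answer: 13456/81 ≈ 166.12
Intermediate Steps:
K = 1 (K = 4 + (0 - 3) = 4 - 3 = 1)
r(A) = ⅓ - 4*A/9 (r(A) = ⅓ + (A*(-4))/9 = ⅓ + (-4*A)/9 = ⅓ - 4*A/9)
(r(K) + 13)² = ((⅓ - 4/9*1) + 13)² = ((⅓ - 4/9) + 13)² = (-⅑ + 13)² = (116/9)² = 13456/81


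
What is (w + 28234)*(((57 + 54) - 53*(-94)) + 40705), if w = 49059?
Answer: 3539864814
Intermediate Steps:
(w + 28234)*(((57 + 54) - 53*(-94)) + 40705) = (49059 + 28234)*(((57 + 54) - 53*(-94)) + 40705) = 77293*((111 + 4982) + 40705) = 77293*(5093 + 40705) = 77293*45798 = 3539864814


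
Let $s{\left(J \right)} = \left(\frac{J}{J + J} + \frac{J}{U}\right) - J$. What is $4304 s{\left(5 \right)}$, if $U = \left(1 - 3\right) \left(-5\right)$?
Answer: $-17216$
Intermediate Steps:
$U = 10$ ($U = \left(-2\right) \left(-5\right) = 10$)
$s{\left(J \right)} = \frac{1}{2} - \frac{9 J}{10}$ ($s{\left(J \right)} = \left(\frac{J}{J + J} + \frac{J}{10}\right) - J = \left(\frac{J}{2 J} + J \frac{1}{10}\right) - J = \left(J \frac{1}{2 J} + \frac{J}{10}\right) - J = \left(\frac{1}{2} + \frac{J}{10}\right) - J = \frac{1}{2} - \frac{9 J}{10}$)
$4304 s{\left(5 \right)} = 4304 \left(\frac{1}{2} - \frac{9}{2}\right) = 4304 \left(-4\right) = -17216$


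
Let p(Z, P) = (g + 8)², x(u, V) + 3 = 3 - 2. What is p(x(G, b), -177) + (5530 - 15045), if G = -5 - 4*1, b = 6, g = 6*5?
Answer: -8071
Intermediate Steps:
g = 30
G = -9 (G = -5 - 4 = -9)
x(u, V) = -2 (x(u, V) = -3 + (3 - 2) = -3 + 1 = -2)
p(Z, P) = 1444 (p(Z, P) = (30 + 8)² = 38² = 1444)
p(x(G, b), -177) + (5530 - 15045) = 1444 + (5530 - 15045) = 1444 - 9515 = -8071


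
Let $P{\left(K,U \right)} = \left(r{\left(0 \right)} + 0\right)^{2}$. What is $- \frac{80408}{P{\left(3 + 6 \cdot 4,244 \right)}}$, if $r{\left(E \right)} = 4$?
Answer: $- \frac{10051}{2} \approx -5025.5$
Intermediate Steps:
$P{\left(K,U \right)} = 16$ ($P{\left(K,U \right)} = \left(4 + 0\right)^{2} = 4^{2} = 16$)
$- \frac{80408}{P{\left(3 + 6 \cdot 4,244 \right)}} = - \frac{80408}{16} = \left(-80408\right) \frac{1}{16} = - \frac{10051}{2}$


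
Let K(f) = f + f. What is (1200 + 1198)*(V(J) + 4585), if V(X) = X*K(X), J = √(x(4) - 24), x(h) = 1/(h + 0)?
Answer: 10880925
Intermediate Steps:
K(f) = 2*f
x(h) = 1/h
J = I*√95/2 (J = √(1/4 - 24) = √(¼ - 24) = √(-95/4) = I*√95/2 ≈ 4.8734*I)
V(X) = 2*X² (V(X) = X*(2*X) = 2*X²)
(1200 + 1198)*(V(J) + 4585) = (1200 + 1198)*(2*(I*√95/2)² + 4585) = 2398*(2*(-95/4) + 4585) = 2398*(-95/2 + 4585) = 2398*(9075/2) = 10880925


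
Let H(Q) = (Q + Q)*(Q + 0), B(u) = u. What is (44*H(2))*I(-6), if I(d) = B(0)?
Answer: 0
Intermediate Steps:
I(d) = 0
H(Q) = 2*Q² (H(Q) = (2*Q)*Q = 2*Q²)
(44*H(2))*I(-6) = (44*(2*2²))*0 = (44*(2*4))*0 = (44*8)*0 = 352*0 = 0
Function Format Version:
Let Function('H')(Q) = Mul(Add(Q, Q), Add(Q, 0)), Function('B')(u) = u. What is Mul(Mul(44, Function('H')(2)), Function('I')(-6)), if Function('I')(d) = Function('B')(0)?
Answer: 0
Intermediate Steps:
Function('I')(d) = 0
Function('H')(Q) = Mul(2, Pow(Q, 2)) (Function('H')(Q) = Mul(Mul(2, Q), Q) = Mul(2, Pow(Q, 2)))
Mul(Mul(44, Function('H')(2)), Function('I')(-6)) = Mul(Mul(44, Mul(2, Pow(2, 2))), 0) = Mul(Mul(44, Mul(2, 4)), 0) = Mul(Mul(44, 8), 0) = Mul(352, 0) = 0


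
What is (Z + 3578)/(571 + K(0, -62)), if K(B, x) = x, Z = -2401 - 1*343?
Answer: 834/509 ≈ 1.6385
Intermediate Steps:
Z = -2744 (Z = -2401 - 343 = -2744)
(Z + 3578)/(571 + K(0, -62)) = (-2744 + 3578)/(571 - 62) = 834/509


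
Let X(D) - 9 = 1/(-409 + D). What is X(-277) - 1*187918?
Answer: -128905575/686 ≈ -1.8791e+5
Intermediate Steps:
X(D) = 9 + 1/(-409 + D)
X(-277) - 1*187918 = (-3680 + 9*(-277))/(-409 - 277) - 1*187918 = (-3680 - 2493)/(-686) - 187918 = -1/686*(-6173) - 187918 = 6173/686 - 187918 = -128905575/686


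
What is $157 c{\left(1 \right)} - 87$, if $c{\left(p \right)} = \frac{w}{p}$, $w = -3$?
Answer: $-558$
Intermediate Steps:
$c{\left(p \right)} = - \frac{3}{p}$
$157 c{\left(1 \right)} - 87 = 157 \left(- \frac{3}{1}\right) - 87 = 157 \left(\left(-3\right) 1\right) - 87 = 157 \left(-3\right) - 87 = -471 - 87 = -558$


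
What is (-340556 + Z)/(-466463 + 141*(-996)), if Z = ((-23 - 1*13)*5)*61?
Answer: 351536/606899 ≈ 0.57923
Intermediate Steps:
Z = -10980 (Z = ((-23 - 13)*5)*61 = -36*5*61 = -180*61 = -10980)
(-340556 + Z)/(-466463 + 141*(-996)) = (-340556 - 10980)/(-466463 + 141*(-996)) = -351536/(-466463 - 140436) = -351536/(-606899) = -351536*(-1/606899) = 351536/606899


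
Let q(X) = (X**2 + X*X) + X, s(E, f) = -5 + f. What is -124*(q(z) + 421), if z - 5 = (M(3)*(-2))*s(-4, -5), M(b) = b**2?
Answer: -8562944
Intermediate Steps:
z = 185 (z = 5 + (3**2*(-2))*(-5 - 5) = 5 + (9*(-2))*(-10) = 5 - 18*(-10) = 5 + 180 = 185)
q(X) = X + 2*X**2 (q(X) = (X**2 + X**2) + X = 2*X**2 + X = X + 2*X**2)
-124*(q(z) + 421) = -124*(185*(1 + 2*185) + 421) = -124*(185*(1 + 370) + 421) = -124*(185*371 + 421) = -124*(68635 + 421) = -124*69056 = -8562944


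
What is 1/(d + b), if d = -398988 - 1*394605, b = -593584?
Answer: -1/1387177 ≈ -7.2089e-7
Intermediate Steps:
d = -793593 (d = -398988 - 394605 = -793593)
1/(d + b) = 1/(-793593 - 593584) = 1/(-1387177) = -1/1387177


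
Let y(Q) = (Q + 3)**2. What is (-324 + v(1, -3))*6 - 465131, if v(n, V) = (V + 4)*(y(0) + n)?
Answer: -467015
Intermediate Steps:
y(Q) = (3 + Q)**2
v(n, V) = (4 + V)*(9 + n) (v(n, V) = (V + 4)*((3 + 0)**2 + n) = (4 + V)*(3**2 + n) = (4 + V)*(9 + n))
(-324 + v(1, -3))*6 - 465131 = (-324 + (36 + 4*1 + 9*(-3) - 3*1))*6 - 465131 = (-324 + (36 + 4 - 27 - 3))*6 - 465131 = (-324 + 10)*6 - 465131 = -314*6 - 465131 = -1884 - 465131 = -467015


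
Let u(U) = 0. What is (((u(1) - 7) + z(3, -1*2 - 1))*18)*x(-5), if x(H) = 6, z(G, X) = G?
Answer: -432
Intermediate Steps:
(((u(1) - 7) + z(3, -1*2 - 1))*18)*x(-5) = (((0 - 7) + 3)*18)*6 = ((-7 + 3)*18)*6 = -4*18*6 = -72*6 = -432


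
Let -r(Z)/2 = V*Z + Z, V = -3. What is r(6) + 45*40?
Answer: 1824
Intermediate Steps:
r(Z) = 4*Z (r(Z) = -2*(-3*Z + Z) = -(-4)*Z = 4*Z)
r(6) + 45*40 = 4*6 + 45*40 = 24 + 1800 = 1824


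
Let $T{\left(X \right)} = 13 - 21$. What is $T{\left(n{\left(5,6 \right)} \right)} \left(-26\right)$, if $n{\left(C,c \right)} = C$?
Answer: $208$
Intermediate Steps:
$T{\left(X \right)} = -8$ ($T{\left(X \right)} = 13 - 21 = -8$)
$T{\left(n{\left(5,6 \right)} \right)} \left(-26\right) = \left(-8\right) \left(-26\right) = 208$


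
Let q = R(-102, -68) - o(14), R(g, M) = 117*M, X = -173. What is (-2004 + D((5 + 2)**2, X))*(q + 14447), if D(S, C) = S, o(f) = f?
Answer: -12662535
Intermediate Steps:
q = -7970 (q = 117*(-68) - 1*14 = -7956 - 14 = -7970)
(-2004 + D((5 + 2)**2, X))*(q + 14447) = (-2004 + (5 + 2)**2)*(-7970 + 14447) = (-2004 + 7**2)*6477 = (-2004 + 49)*6477 = -1955*6477 = -12662535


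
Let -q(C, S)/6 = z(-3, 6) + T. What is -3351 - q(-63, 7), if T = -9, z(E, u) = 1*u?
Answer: -3369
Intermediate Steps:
z(E, u) = u
q(C, S) = 18 (q(C, S) = -6*(6 - 9) = -6*(-3) = 18)
-3351 - q(-63, 7) = -3351 - 1*18 = -3351 - 18 = -3369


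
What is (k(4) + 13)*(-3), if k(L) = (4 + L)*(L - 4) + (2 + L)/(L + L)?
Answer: -165/4 ≈ -41.250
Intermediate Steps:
k(L) = (-4 + L)*(4 + L) + (2 + L)/(2*L) (k(L) = (4 + L)*(-4 + L) + (2 + L)/((2*L)) = (-4 + L)*(4 + L) + (2 + L)*(1/(2*L)) = (-4 + L)*(4 + L) + (2 + L)/(2*L))
(k(4) + 13)*(-3) = ((-31/2 + 1/4 + 4²) + 13)*(-3) = ((-31/2 + ¼ + 16) + 13)*(-3) = (¾ + 13)*(-3) = (55/4)*(-3) = -165/4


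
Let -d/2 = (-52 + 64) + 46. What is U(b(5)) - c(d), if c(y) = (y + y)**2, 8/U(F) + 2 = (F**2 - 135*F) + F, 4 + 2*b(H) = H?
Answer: -14801632/275 ≈ -53824.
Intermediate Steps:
b(H) = -2 + H/2
U(F) = 8/(-2 + F**2 - 134*F) (U(F) = 8/(-2 + ((F**2 - 135*F) + F)) = 8/(-2 + (F**2 - 134*F)) = 8/(-2 + F**2 - 134*F))
d = -116 (d = -2*((-52 + 64) + 46) = -2*(12 + 46) = -2*58 = -116)
c(y) = 4*y**2 (c(y) = (2*y)**2 = 4*y**2)
U(b(5)) - c(d) = 8/(-2 + (-2 + (1/2)*5)**2 - 134*(-2 + (1/2)*5)) - 4*(-116)**2 = 8/(-2 + (-2 + 5/2)**2 - 134*(-2 + 5/2)) - 4*13456 = 8/(-2 + (1/2)**2 - 134*1/2) - 1*53824 = 8/(-2 + 1/4 - 67) - 53824 = 8/(-275/4) - 53824 = 8*(-4/275) - 53824 = -32/275 - 53824 = -14801632/275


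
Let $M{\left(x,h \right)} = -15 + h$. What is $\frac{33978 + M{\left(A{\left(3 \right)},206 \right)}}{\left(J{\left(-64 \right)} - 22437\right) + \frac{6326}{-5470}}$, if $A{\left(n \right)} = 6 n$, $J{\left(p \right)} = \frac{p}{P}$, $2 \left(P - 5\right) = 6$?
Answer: $- \frac{93452215}{61390238} \approx -1.5223$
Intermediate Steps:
$P = 8$ ($P = 5 + \frac{1}{2} \cdot 6 = 5 + 3 = 8$)
$J{\left(p \right)} = \frac{p}{8}$
$\frac{33978 + M{\left(A{\left(3 \right)},206 \right)}}{\left(J{\left(-64 \right)} - 22437\right) + \frac{6326}{-5470}} = \frac{33978 + \left(-15 + 206\right)}{\left(\frac{1}{8} \left(-64\right) - 22437\right) + \frac{6326}{-5470}} = \frac{33978 + 191}{\left(-8 - 22437\right) + 6326 \left(- \frac{1}{5470}\right)} = \frac{34169}{-22445 - \frac{3163}{2735}} = \frac{34169}{- \frac{61390238}{2735}} = 34169 \left(- \frac{2735}{61390238}\right) = - \frac{93452215}{61390238}$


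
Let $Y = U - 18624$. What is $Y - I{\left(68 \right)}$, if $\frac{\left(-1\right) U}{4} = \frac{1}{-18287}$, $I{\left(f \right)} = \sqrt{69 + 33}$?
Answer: $- \frac{340577084}{18287} - \sqrt{102} \approx -18634.0$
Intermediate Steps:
$I{\left(f \right)} = \sqrt{102}$
$U = \frac{4}{18287}$ ($U = - \frac{4}{-18287} = \left(-4\right) \left(- \frac{1}{18287}\right) = \frac{4}{18287} \approx 0.00021873$)
$Y = - \frac{340577084}{18287}$ ($Y = \frac{4}{18287} - 18624 = - \frac{340577084}{18287} \approx -18624.0$)
$Y - I{\left(68 \right)} = - \frac{340577084}{18287} - \sqrt{102}$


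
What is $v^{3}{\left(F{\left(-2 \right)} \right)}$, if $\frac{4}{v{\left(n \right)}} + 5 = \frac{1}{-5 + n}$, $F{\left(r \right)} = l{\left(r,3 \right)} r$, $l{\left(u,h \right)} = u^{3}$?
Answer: $- \frac{10648}{19683} \approx -0.54097$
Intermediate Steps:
$F{\left(r \right)} = r^{4}$ ($F{\left(r \right)} = r^{3} r = r^{4}$)
$v{\left(n \right)} = \frac{4}{-5 + \frac{1}{-5 + n}}$
$v^{3}{\left(F{\left(-2 \right)} \right)} = \left(\frac{4 \left(5 - \left(-2\right)^{4}\right)}{-26 + 5 \left(-2\right)^{4}}\right)^{3} = \left(\frac{4 \left(5 - 16\right)}{-26 + 5 \cdot 16}\right)^{3} = \left(\frac{4 \left(5 - 16\right)}{-26 + 80}\right)^{3} = \left(4 \cdot \frac{1}{54} \left(-11\right)\right)^{3} = \left(- \frac{22}{27}\right)^{3} = - \frac{10648}{19683}$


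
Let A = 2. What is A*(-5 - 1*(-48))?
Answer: 86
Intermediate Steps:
A*(-5 - 1*(-48)) = 2*(-5 - 1*(-48)) = 2*(-5 + 48) = 2*43 = 86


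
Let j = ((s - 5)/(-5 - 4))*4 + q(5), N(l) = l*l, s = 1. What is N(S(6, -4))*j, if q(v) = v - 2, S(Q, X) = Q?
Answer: 172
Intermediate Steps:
q(v) = -2 + v
N(l) = l**2
j = 43/9 (j = ((1 - 5)/(-5 - 4))*4 + (-2 + 5) = -4/(-9)*4 + 3 = -4*(-1/9)*4 + 3 = (4/9)*4 + 3 = 16/9 + 3 = 43/9 ≈ 4.7778)
N(S(6, -4))*j = 6**2*(43/9) = 36*(43/9) = 172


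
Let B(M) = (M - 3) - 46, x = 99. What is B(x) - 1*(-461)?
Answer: 511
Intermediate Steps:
B(M) = -49 + M (B(M) = (-3 + M) - 46 = -49 + M)
B(x) - 1*(-461) = (-49 + 99) - 1*(-461) = 50 + 461 = 511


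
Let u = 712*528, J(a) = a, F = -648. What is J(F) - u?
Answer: -376584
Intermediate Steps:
u = 375936
J(F) - u = -648 - 1*375936 = -648 - 375936 = -376584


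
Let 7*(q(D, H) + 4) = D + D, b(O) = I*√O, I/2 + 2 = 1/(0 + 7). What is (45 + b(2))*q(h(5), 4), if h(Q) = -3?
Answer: -1530/7 + 884*√2/49 ≈ -193.06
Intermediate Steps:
I = -26/7 (I = -4 + 2/(0 + 7) = -4 + 2/7 = -26/7 ≈ -3.7143)
b(O) = -26*√O/7
q(D, H) = -4 + 2*D/7 (q(D, H) = -4 + (D + D)/7 = -4 + (2*D)/7 = -4 + 2*D/7)
(45 + b(2))*q(h(5), 4) = (45 - 26*√2/7)*(-4 + (2/7)*(-3)) = (45 - 26*√2/7)*(-4 - 6/7) = (45 - 26*√2/7)*(-34/7) = -1530/7 + 884*√2/49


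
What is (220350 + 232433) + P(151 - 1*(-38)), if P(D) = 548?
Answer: 453331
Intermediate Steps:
(220350 + 232433) + P(151 - 1*(-38)) = (220350 + 232433) + 548 = 452783 + 548 = 453331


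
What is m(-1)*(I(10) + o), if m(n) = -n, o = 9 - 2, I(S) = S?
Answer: 17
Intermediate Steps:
o = 7
m(-1)*(I(10) + o) = (-1*(-1))*(10 + 7) = 1*17 = 17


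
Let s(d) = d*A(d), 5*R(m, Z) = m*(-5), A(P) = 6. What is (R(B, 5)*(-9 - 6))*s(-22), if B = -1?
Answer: 1980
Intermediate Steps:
R(m, Z) = -m (R(m, Z) = (m*(-5))/5 = (-5*m)/5 = -m)
s(d) = 6*d (s(d) = d*6 = 6*d)
(R(B, 5)*(-9 - 6))*s(-22) = ((-1*(-1))*(-9 - 6))*(6*(-22)) = (1*(-15))*(-132) = -15*(-132) = 1980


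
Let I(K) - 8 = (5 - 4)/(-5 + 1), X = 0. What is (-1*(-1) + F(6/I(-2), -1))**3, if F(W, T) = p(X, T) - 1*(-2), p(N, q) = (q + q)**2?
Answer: 343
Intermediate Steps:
p(N, q) = 4*q**2 (p(N, q) = (2*q)**2 = 4*q**2)
I(K) = 31/4 (I(K) = 8 + (5 - 4)/(-5 + 1) = 8 + 1/(-4) = 8 + 1*(-1/4) = 8 - 1/4 = 31/4)
F(W, T) = 2 + 4*T**2 (F(W, T) = 4*T**2 - 1*(-2) = 4*T**2 + 2 = 2 + 4*T**2)
(-1*(-1) + F(6/I(-2), -1))**3 = (-1*(-1) + (2 + 4*(-1)**2))**3 = (1 + (2 + 4*1))**3 = (1 + (2 + 4))**3 = (1 + 6)**3 = 7**3 = 343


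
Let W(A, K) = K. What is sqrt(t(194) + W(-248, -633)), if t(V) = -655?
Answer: 2*I*sqrt(322) ≈ 35.889*I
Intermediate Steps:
sqrt(t(194) + W(-248, -633)) = sqrt(-655 - 633) = sqrt(-1288) = 2*I*sqrt(322)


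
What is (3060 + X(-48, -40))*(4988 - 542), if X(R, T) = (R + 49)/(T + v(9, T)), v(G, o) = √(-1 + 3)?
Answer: 10870114320/799 - 2223*√2/799 ≈ 1.3605e+7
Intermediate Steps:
v(G, o) = √2
X(R, T) = (49 + R)/(T + √2) (X(R, T) = (R + 49)/(T + √2) = (49 + R)/(T + √2))
(3060 + X(-48, -40))*(4988 - 542) = (3060 + (49 - 48)/(-40 + √2))*(4988 - 542) = (3060 + 1/(-40 + √2))*4446 = 13604760 + 4446/(-40 + √2)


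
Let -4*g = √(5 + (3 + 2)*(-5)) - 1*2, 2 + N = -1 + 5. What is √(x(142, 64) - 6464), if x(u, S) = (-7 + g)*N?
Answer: √(-6477 - I*√5) ≈ 0.014 - 80.48*I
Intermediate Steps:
N = 2 (N = -2 + (-1 + 5) = -2 + 4 = 2)
g = ½ - I*√5/2 (g = -(√(5 + (3 + 2)*(-5)) - 1*2)/4 = -(√(5 + 5*(-5)) - 2)/4 = -(√(5 - 25) - 2)/4 = -(√(-20) - 2)/4 = -(2*I*√5 - 2)/4 = -(-2 + 2*I*√5)/4 = ½ - I*√5/2 ≈ 0.5 - 1.118*I)
x(u, S) = -13 - I*√5 (x(u, S) = (-7 + (½ - I*√5/2))*2 = (-13/2 - I*√5/2)*2 = -13 - I*√5)
√(x(142, 64) - 6464) = √((-13 - I*√5) - 6464) = √(-6477 - I*√5)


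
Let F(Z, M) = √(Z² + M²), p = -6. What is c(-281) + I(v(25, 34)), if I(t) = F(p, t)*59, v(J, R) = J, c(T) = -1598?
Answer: -1598 + 59*√661 ≈ -81.115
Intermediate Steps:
F(Z, M) = √(M² + Z²)
I(t) = 59*√(36 + t²) (I(t) = √(t² + (-6)²)*59 = √(t² + 36)*59 = √(36 + t²)*59 = 59*√(36 + t²))
c(-281) + I(v(25, 34)) = -1598 + 59*√(36 + 25²) = -1598 + 59*√(36 + 625) = -1598 + 59*√661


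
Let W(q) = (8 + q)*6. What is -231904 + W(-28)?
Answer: -232024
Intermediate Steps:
W(q) = 48 + 6*q
-231904 + W(-28) = -231904 + (48 + 6*(-28)) = -231904 + (48 - 168) = -231904 - 120 = -232024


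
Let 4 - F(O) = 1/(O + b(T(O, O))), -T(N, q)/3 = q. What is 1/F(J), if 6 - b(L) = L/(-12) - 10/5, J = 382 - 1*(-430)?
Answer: 617/2467 ≈ 0.25010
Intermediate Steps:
T(N, q) = -3*q
J = 812 (J = 382 + 430 = 812)
b(L) = 8 + L/12 (b(L) = 6 - (L/(-12) - 10/5) = 6 - (L*(-1/12) - 10*⅕) = 6 - (-L/12 - 2) = 6 - (-2 - L/12) = 6 + (2 + L/12) = 8 + L/12)
F(O) = 4 - 1/(8 + 3*O/4) (F(O) = 4 - 1/(O + (8 + (-3*O)/12)) = 4 - 1/(O + (8 - O/4)) = 4 - 1/(8 + 3*O/4))
1/F(J) = 1/(4*(31 + 3*812)/(32 + 3*812)) = 1/(4*(31 + 2436)/(32 + 2436)) = 1/(4*2467/2468) = 1/(4*(1/2468)*2467) = 1/(2467/617) = 617/2467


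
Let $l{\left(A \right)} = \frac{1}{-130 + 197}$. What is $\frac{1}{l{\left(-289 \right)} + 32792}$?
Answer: $\frac{67}{2197065} \approx 3.0495 \cdot 10^{-5}$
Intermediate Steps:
$l{\left(A \right)} = \frac{1}{67}$
$\frac{1}{l{\left(-289 \right)} + 32792} = \frac{1}{\frac{1}{67} + 32792} = \frac{1}{\frac{2197065}{67}} = \frac{67}{2197065}$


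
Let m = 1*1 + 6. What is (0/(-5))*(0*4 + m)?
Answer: 0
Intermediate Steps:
m = 7 (m = 1 + 6 = 7)
(0/(-5))*(0*4 + m) = (0/(-5))*(0*4 + 7) = (0*(-⅕))*(0 + 7) = 0*7 = 0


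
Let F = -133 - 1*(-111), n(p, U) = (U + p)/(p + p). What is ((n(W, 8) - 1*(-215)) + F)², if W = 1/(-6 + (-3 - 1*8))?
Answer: 63001/4 ≈ 15750.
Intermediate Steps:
W = -1/17 (W = 1/(-6 + (-3 - 8)) = 1/(-6 - 11) = 1/(-17) = -1/17 ≈ -0.058824)
n(p, U) = (U + p)/(2*p) (n(p, U) = (U + p)/((2*p)) = (U + p)*(1/(2*p)) = (U + p)/(2*p))
F = -22 (F = -133 + 111 = -22)
((n(W, 8) - 1*(-215)) + F)² = (((8 - 1/17)/(2*(-1/17)) - 1*(-215)) - 22)² = (((½)*(-17)*(135/17) + 215) - 22)² = ((-135/2 + 215) - 22)² = (295/2 - 22)² = (251/2)² = 63001/4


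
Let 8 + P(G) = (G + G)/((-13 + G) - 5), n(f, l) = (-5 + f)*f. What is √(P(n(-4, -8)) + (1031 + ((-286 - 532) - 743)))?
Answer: I*√534 ≈ 23.108*I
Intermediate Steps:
n(f, l) = f*(-5 + f)
P(G) = -8 + 2*G/(-18 + G) (P(G) = -8 + (G + G)/((-13 + G) - 5) = -8 + (2*G)/(-18 + G) = -8 + 2*G/(-18 + G))
√(P(n(-4, -8)) + (1031 + ((-286 - 532) - 743))) = √(6*(24 - (-4)*(-5 - 4))/(-18 - 4*(-5 - 4)) + (1031 + ((-286 - 532) - 743))) = √(6*(24 - (-4)*(-9))/(-18 - 4*(-9)) + (1031 + (-818 - 743))) = √(6*(24 - 1*36)/(-18 + 36) + (1031 - 1561)) = √(6*(24 - 36)/18 - 530) = √(6*(1/18)*(-12) - 530) = √(-4 - 530) = √(-534) = I*√534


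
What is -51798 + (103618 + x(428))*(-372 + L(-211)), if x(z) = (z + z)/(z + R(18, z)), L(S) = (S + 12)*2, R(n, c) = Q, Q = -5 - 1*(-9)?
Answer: -2155657961/27 ≈ -7.9839e+7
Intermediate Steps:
Q = 4 (Q = -5 + 9 = 4)
R(n, c) = 4
L(S) = 24 + 2*S (L(S) = (12 + S)*2 = 24 + 2*S)
x(z) = 2*z/(4 + z) (x(z) = (z + z)/(z + 4) = (2*z)/(4 + z) = 2*z/(4 + z))
-51798 + (103618 + x(428))*(-372 + L(-211)) = -51798 + (103618 + 2*428/(4 + 428))*(-372 + (24 + 2*(-211))) = -51798 + (103618 + 2*428/432)*(-372 + (24 - 422)) = -51798 + (103618 + 2*428*(1/432))*(-372 - 398) = -51798 + (103618 + 107/54)*(-770) = -51798 + (5595479/54)*(-770) = -51798 - 2154259415/27 = -2155657961/27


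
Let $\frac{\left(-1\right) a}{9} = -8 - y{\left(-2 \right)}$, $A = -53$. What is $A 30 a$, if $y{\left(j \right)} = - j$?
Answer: $-143100$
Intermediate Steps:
$a = 90$ ($a = - 9 \left(-8 - \left(-1\right) \left(-2\right)\right) = - 9 \left(-8 - 2\right) = \left(-9\right) \left(-10\right) = 90$)
$A 30 a = \left(-53\right) 30 \cdot 90 = \left(-1590\right) 90 = -143100$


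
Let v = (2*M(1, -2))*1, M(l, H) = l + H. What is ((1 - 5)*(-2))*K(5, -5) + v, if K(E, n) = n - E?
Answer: -82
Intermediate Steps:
M(l, H) = H + l
v = -2 (v = (2*(-2 + 1))*1 = (2*(-1))*1 = -2*1 = -2)
((1 - 5)*(-2))*K(5, -5) + v = ((1 - 5)*(-2))*(-5 - 1*5) - 2 = (-4*(-2))*(-5 - 5) - 2 = 8*(-10) - 2 = -80 - 2 = -82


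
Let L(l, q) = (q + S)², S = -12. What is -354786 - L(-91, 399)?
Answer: -504555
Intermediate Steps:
L(l, q) = (-12 + q)² (L(l, q) = (q - 12)² = (-12 + q)²)
-354786 - L(-91, 399) = -354786 - (-12 + 399)² = -354786 - 1*387² = -354786 - 1*149769 = -354786 - 149769 = -504555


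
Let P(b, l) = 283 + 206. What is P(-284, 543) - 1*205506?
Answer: -205017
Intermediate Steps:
P(b, l) = 489
P(-284, 543) - 1*205506 = 489 - 1*205506 = 489 - 205506 = -205017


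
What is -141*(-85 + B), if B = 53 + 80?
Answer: -6768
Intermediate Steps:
B = 133
-141*(-85 + B) = -141*(-85 + 133) = -141*48 = -6768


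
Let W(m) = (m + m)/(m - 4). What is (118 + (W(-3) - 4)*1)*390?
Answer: 313560/7 ≈ 44794.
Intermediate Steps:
W(m) = 2*m/(-4 + m) (W(m) = (2*m)/(-4 + m) = 2*m/(-4 + m))
(118 + (W(-3) - 4)*1)*390 = (118 + (2*(-3)/(-4 - 3) - 4)*1)*390 = (118 + (2*(-3)/(-7) - 4)*1)*390 = (118 + (2*(-3)*(-⅐) - 4)*1)*390 = (118 + (6/7 - 4)*1)*390 = (118 - 22/7*1)*390 = (118 - 22/7)*390 = (804/7)*390 = 313560/7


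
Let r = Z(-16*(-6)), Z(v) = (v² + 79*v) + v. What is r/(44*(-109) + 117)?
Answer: -16896/4679 ≈ -3.6110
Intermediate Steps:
Z(v) = v² + 80*v
r = 16896 (r = (-16*(-6))*(80 - 16*(-6)) = 96*(80 + 96) = 96*176 = 16896)
r/(44*(-109) + 117) = 16896/(44*(-109) + 117) = 16896/(-4796 + 117) = 16896/(-4679) = 16896*(-1/4679) = -16896/4679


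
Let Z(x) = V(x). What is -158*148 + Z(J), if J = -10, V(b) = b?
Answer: -23394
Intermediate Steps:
Z(x) = x
-158*148 + Z(J) = -158*148 - 10 = -23384 - 10 = -23394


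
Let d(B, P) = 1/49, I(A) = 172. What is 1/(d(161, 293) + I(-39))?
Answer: 49/8429 ≈ 0.0058133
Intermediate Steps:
d(B, P) = 1/49
1/(d(161, 293) + I(-39)) = 1/(1/49 + 172) = 1/(8429/49) = 49/8429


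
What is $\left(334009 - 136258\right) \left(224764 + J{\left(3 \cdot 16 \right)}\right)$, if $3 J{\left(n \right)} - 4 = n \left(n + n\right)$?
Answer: $44751314968$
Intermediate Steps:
$J{\left(n \right)} = \frac{4}{3} + \frac{2 n^{2}}{3}$ ($J{\left(n \right)} = \frac{4}{3} + \frac{n \left(n + n\right)}{3} = \frac{4}{3} + \frac{n 2 n}{3} = \frac{4}{3} + \frac{2 n^{2}}{3}$)
$\left(334009 - 136258\right) \left(224764 + J{\left(3 \cdot 16 \right)}\right) = \left(334009 - 136258\right) \left(224764 + \left(\frac{4}{3} + \frac{2 \left(3 \cdot 16\right)^{2}}{3}\right)\right) = 197751 \left(224764 + \left(\frac{4}{3} + \frac{2 \cdot 48^{2}}{3}\right)\right) = 197751 \left(224764 + \left(\frac{4}{3} + \frac{2}{3} \cdot 2304\right)\right) = 197751 \left(224764 + \left(\frac{4}{3} + 1536\right)\right) = 197751 \left(224764 + \frac{4612}{3}\right) = 197751 \cdot \frac{678904}{3} = 44751314968$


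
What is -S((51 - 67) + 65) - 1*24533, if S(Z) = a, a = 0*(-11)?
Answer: -24533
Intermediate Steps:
a = 0
S(Z) = 0
-S((51 - 67) + 65) - 1*24533 = -1*0 - 1*24533 = 0 - 24533 = -24533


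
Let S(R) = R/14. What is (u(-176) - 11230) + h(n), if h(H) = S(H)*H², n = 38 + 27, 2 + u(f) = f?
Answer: 114913/14 ≈ 8208.1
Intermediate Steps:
u(f) = -2 + f
S(R) = R/14 (S(R) = R*(1/14) = R/14)
n = 65
h(H) = H³/14 (h(H) = (H/14)*H² = H³/14)
(u(-176) - 11230) + h(n) = ((-2 - 176) - 11230) + (1/14)*65³ = (-178 - 11230) + (1/14)*274625 = -11408 + 274625/14 = 114913/14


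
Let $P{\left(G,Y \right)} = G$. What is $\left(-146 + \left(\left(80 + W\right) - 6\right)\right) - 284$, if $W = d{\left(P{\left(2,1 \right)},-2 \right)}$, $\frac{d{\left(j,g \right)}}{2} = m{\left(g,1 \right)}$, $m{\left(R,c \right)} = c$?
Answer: $-354$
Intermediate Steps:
$d{\left(j,g \right)} = 2$ ($d{\left(j,g \right)} = 2 \cdot 1 = 2$)
$W = 2$
$\left(-146 + \left(\left(80 + W\right) - 6\right)\right) - 284 = \left(-146 + \left(\left(80 + 2\right) - 6\right)\right) - 284 = \left(-146 + \left(82 - 6\right)\right) - 284 = \left(-146 + 76\right) - 284 = -70 - 284 = -354$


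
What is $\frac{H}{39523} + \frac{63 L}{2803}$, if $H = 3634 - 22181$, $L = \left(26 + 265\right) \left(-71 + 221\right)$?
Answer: $\frac{108634286609}{110782969} \approx 980.6$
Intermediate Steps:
$L = 43650$ ($L = 291 \cdot 150 = 43650$)
$H = -18547$
$\frac{H}{39523} + \frac{63 L}{2803} = - \frac{18547}{39523} + \frac{63 \cdot 43650}{2803} = \left(-18547\right) \frac{1}{39523} + 2749950 \cdot \frac{1}{2803} = - \frac{18547}{39523} + \frac{2749950}{2803} = \frac{108634286609}{110782969}$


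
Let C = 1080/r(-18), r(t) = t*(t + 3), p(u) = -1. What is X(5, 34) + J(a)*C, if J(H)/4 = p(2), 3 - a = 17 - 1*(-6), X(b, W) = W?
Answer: 18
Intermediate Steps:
r(t) = t*(3 + t)
a = -20 (a = 3 - (17 - 1*(-6)) = 3 - (17 + 6) = 3 - 1*23 = 3 - 23 = -20)
J(H) = -4 (J(H) = 4*(-1) = -4)
C = 4 (C = 1080/((-18*(3 - 18))) = 1080/((-18*(-15))) = 1080/270 = 1080*(1/270) = 4)
X(5, 34) + J(a)*C = 34 - 4*4 = 34 - 16 = 18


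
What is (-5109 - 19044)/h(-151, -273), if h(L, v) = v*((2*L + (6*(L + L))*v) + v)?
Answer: 8051/44963191 ≈ 0.00017906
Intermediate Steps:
h(L, v) = v*(v + 2*L + 12*L*v) (h(L, v) = v*((2*L + (6*(2*L))*v) + v) = v*((2*L + (12*L)*v) + v) = v*((2*L + 12*L*v) + v) = v*(v + 2*L + 12*L*v))
(-5109 - 19044)/h(-151, -273) = (-5109 - 19044)/((-273*(-273 + 2*(-151) + 12*(-151)*(-273)))) = -24153*(-1/(273*(-273 - 302 + 494676))) = -24153/((-273*494101)) = -24153/(-134889573) = -24153*(-1/134889573) = 8051/44963191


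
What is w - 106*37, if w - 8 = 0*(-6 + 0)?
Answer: -3914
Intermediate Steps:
w = 8 (w = 8 + 0*(-6 + 0) = 8 + 0*(-6) = 8 + 0 = 8)
w - 106*37 = 8 - 106*37 = 8 - 3922 = -3914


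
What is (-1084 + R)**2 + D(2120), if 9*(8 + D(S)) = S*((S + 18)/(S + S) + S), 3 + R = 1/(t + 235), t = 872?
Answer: 2060047893781/1225449 ≈ 1.6811e+6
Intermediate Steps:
R = -3320/1107 (R = -3 + 1/(872 + 235) = -3 + 1/1107 = -3320/1107 ≈ -2.9991)
D(S) = -8 + S*(S + (18 + S)/(2*S))/9 (D(S) = -8 + (S*((S + 18)/(S + S) + S))/9 = -8 + (S*((18 + S)/((2*S)) + S))/9 = -8 + (S*((18 + S)*(1/(2*S)) + S))/9 = -8 + (S*((18 + S)/(2*S) + S))/9 = -8 + (S*(S + (18 + S)/(2*S)))/9 = -8 + S*(S + (18 + S)/(2*S))/9)
(-1084 + R)**2 + D(2120) = (-1084 - 3320/1107)**2 + (-7 + (1/9)*2120**2 + (1/18)*2120) = (-1203308/1107)**2 + (-7 + (1/9)*4494400 + 1060/9) = 1447950142864/1225449 + (-7 + 4494400/9 + 1060/9) = 1447950142864/1225449 + 4495397/9 = 2060047893781/1225449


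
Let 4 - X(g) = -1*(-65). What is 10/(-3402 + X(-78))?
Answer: -10/3463 ≈ -0.0028877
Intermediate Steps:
X(g) = -61 (X(g) = 4 - (-1)*(-65) = 4 - 1*65 = 4 - 65 = -61)
10/(-3402 + X(-78)) = 10/(-3402 - 61) = 10/(-3463) = -1/3463*10 = -10/3463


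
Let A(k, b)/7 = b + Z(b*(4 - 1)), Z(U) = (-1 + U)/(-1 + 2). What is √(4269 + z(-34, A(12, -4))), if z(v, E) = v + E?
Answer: 14*√21 ≈ 64.156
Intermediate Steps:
Z(U) = -1 + U (Z(U) = (-1 + U)/1 = (-1 + U)*1 = -1 + U)
A(k, b) = -7 + 28*b (A(k, b) = 7*(b + (-1 + b*(4 - 1))) = 7*(b + (-1 + b*3)) = 7*(b + (-1 + 3*b)) = 7*(-1 + 4*b) = -7 + 28*b)
z(v, E) = E + v
√(4269 + z(-34, A(12, -4))) = √(4269 + ((-7 + 28*(-4)) - 34)) = √(4269 + ((-7 - 112) - 34)) = √(4269 + (-119 - 34)) = √(4269 - 153) = √4116 = 14*√21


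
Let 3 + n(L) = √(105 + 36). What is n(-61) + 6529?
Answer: 6526 + √141 ≈ 6537.9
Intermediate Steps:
n(L) = -3 + √141 (n(L) = -3 + √(105 + 36) = -3 + √141)
n(-61) + 6529 = (-3 + √141) + 6529 = 6526 + √141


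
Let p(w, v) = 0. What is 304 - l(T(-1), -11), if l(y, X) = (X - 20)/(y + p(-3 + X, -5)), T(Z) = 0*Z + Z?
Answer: 273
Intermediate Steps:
T(Z) = Z (T(Z) = 0 + Z = Z)
l(y, X) = (-20 + X)/y (l(y, X) = (X - 20)/(y + 0) = (-20 + X)/y)
304 - l(T(-1), -11) = 304 - (-20 - 11)/(-1) = 304 - (-1)*(-31) = 304 - 1*31 = 304 - 31 = 273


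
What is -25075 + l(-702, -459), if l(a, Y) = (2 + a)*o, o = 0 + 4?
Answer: -27875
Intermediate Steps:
o = 4
l(a, Y) = 8 + 4*a (l(a, Y) = (2 + a)*4 = 8 + 4*a)
-25075 + l(-702, -459) = -25075 + (8 + 4*(-702)) = -25075 + (8 - 2808) = -25075 - 2800 = -27875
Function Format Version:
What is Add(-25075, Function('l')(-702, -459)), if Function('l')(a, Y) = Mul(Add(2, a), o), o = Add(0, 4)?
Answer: -27875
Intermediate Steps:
o = 4
Function('l')(a, Y) = Add(8, Mul(4, a)) (Function('l')(a, Y) = Mul(Add(2, a), 4) = Add(8, Mul(4, a)))
Add(-25075, Function('l')(-702, -459)) = Add(-25075, Add(8, Mul(4, -702))) = Add(-25075, Add(8, -2808)) = Add(-25075, -2800) = -27875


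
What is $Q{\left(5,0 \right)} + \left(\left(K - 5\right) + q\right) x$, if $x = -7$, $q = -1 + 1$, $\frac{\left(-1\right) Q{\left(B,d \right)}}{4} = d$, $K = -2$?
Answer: $49$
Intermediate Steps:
$Q{\left(B,d \right)} = - 4 d$
$q = 0$
$Q{\left(5,0 \right)} + \left(\left(K - 5\right) + q\right) x = \left(-4\right) 0 + \left(\left(-2 - 5\right) + 0\right) \left(-7\right) = 0 + \left(-7 + 0\right) \left(-7\right) = 0 - -49 = 0 + 49 = 49$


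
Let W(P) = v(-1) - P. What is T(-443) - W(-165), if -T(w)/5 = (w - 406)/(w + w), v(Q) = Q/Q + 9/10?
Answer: -380296/2215 ≈ -171.69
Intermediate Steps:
v(Q) = 19/10 (v(Q) = 1 + 9*(1/10) = 1 + 9/10 = 19/10)
W(P) = 19/10 - P
T(w) = -5*(-406 + w)/(2*w) (T(w) = -5*(w - 406)/(w + w) = -5*(-406 + w)/(2*w))
T(-443) - W(-165) = (-5/2 + 1015/(-443)) - (19/10 - 1*(-165)) = (-5/2 + 1015*(-1/443)) - (19/10 + 165) = (-5/2 - 1015/443) - 1*1669/10 = -4245/886 - 1669/10 = -380296/2215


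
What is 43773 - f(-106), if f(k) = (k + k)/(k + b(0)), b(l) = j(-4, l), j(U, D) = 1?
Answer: 4595953/105 ≈ 43771.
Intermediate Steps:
b(l) = 1
f(k) = 2*k/(1 + k) (f(k) = (k + k)/(k + 1) = (2*k)/(1 + k) = 2*k/(1 + k))
43773 - f(-106) = 43773 - 2*(-106)/(1 - 106) = 43773 - 2*(-106)/(-105) = 43773 - 2*(-106)*(-1)/105 = 43773 - 1*212/105 = 43773 - 212/105 = 4595953/105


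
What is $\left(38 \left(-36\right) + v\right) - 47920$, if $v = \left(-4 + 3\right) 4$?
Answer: $-49292$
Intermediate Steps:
$v = -4$ ($v = \left(-1\right) 4 = -4$)
$\left(38 \left(-36\right) + v\right) - 47920 = \left(38 \left(-36\right) - 4\right) - 47920 = \left(-1368 - 4\right) - 47920 = -1372 - 47920 = -49292$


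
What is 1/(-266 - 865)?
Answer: -1/1131 ≈ -0.00088417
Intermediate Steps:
1/(-266 - 865) = 1/(-1131) = -1/1131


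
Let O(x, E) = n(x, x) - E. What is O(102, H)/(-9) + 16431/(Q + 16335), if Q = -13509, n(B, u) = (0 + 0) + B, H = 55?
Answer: 1673/2826 ≈ 0.59200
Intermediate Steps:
n(B, u) = B (n(B, u) = 0 + B = B)
O(x, E) = x - E
O(102, H)/(-9) + 16431/(Q + 16335) = (102 - 1*55)/(-9) + 16431/(-13509 + 16335) = (102 - 55)*(-1/9) + 16431/2826 = 47*(-1/9) + 16431*(1/2826) = -47/9 + 5477/942 = 1673/2826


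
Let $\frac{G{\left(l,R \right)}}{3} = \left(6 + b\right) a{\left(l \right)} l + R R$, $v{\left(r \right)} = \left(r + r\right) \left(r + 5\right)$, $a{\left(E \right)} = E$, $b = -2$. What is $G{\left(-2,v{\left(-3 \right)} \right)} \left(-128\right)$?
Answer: $-61440$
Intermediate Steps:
$v{\left(r \right)} = 2 r \left(5 + r\right)$
$G{\left(l,R \right)} = 3 R^{2} + 12 l^{2}$ ($G{\left(l,R \right)} = 3 \left(\left(6 - 2\right) l l + R R\right) = 3 \left(4 l l + R^{2}\right) = 3 \left(4 l^{2} + R^{2}\right) = 3 \left(R^{2} + 4 l^{2}\right) = 3 R^{2} + 12 l^{2}$)
$G{\left(-2,v{\left(-3 \right)} \right)} \left(-128\right) = \left(3 \left(2 \left(-3\right) \left(5 - 3\right)\right)^{2} + 12 \left(-2\right)^{2}\right) \left(-128\right) = \left(3 \left(2 \left(-3\right) 2\right)^{2} + 12 \cdot 4\right) \left(-128\right) = \left(3 \left(-12\right)^{2} + 48\right) \left(-128\right) = \left(3 \cdot 144 + 48\right) \left(-128\right) = \left(432 + 48\right) \left(-128\right) = 480 \left(-128\right) = -61440$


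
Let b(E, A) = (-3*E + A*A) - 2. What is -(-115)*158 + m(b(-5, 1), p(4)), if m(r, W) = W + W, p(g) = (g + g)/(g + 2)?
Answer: 54518/3 ≈ 18173.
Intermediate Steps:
b(E, A) = -2 + A**2 - 3*E (b(E, A) = (-3*E + A**2) - 2 = (A**2 - 3*E) - 2 = -2 + A**2 - 3*E)
p(g) = 2*g/(2 + g) (p(g) = (2*g)/(2 + g) = 2*g/(2 + g))
m(r, W) = 2*W
-(-115)*158 + m(b(-5, 1), p(4)) = -(-115)*158 + 2*(2*4/(2 + 4)) = -115*(-158) + 2*(2*4/6) = 18170 + 2*(2*4*(1/6)) = 18170 + 2*(4/3) = 18170 + 8/3 = 54518/3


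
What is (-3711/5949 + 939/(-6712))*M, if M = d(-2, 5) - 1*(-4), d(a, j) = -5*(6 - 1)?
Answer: 71153467/4436632 ≈ 16.038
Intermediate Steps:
d(a, j) = -25 (d(a, j) = -5*5 = -25)
M = -21 (M = -25 - 1*(-4) = -25 + 4 = -21)
(-3711/5949 + 939/(-6712))*M = (-3711/5949 + 939/(-6712))*(-21) = (-3711*1/5949 + 939*(-1/6712))*(-21) = (-1237/1983 - 939/6712)*(-21) = -10164781/13309896*(-21) = 71153467/4436632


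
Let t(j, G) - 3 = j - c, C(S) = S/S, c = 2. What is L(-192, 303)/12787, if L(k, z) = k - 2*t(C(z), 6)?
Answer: -196/12787 ≈ -0.015328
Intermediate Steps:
C(S) = 1
t(j, G) = 1 + j (t(j, G) = 3 + (j - 1*2) = 3 + (j - 2) = 3 + (-2 + j) = 1 + j)
L(k, z) = -4 + k (L(k, z) = k - 2*(1 + 1) = k - 2*2 = k - 4 = -4 + k)
L(-192, 303)/12787 = (-4 - 192)/12787 = -196*1/12787 = -196/12787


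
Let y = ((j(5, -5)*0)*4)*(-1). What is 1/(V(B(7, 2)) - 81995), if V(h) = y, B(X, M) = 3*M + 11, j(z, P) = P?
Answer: -1/81995 ≈ -1.2196e-5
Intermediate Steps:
B(X, M) = 11 + 3*M
y = 0 (y = (-5*0*4)*(-1) = (0*4)*(-1) = 0*(-1) = 0)
V(h) = 0
1/(V(B(7, 2)) - 81995) = 1/(0 - 81995) = 1/(-81995) = -1/81995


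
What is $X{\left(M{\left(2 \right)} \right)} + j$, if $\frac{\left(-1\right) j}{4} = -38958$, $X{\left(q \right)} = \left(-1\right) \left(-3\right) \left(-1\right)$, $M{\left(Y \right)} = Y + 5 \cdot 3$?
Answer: $155829$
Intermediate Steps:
$M{\left(Y \right)} = 15 + Y$ ($M{\left(Y \right)} = Y + 15 = 15 + Y$)
$X{\left(q \right)} = -3$ ($X{\left(q \right)} = 3 \left(-1\right) = -3$)
$j = 155832$ ($j = \left(-4\right) \left(-38958\right) = 155832$)
$X{\left(M{\left(2 \right)} \right)} + j = -3 + 155832 = 155829$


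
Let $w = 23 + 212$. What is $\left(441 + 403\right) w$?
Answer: $198340$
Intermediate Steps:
$w = 235$
$\left(441 + 403\right) w = \left(441 + 403\right) 235 = 844 \cdot 235 = 198340$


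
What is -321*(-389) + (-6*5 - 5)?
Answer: 124834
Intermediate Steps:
-321*(-389) + (-6*5 - 5) = 124869 + (-30 - 5) = 124869 - 35 = 124834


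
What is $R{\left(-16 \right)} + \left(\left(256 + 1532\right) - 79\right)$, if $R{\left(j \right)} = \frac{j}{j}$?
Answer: $1710$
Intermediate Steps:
$R{\left(j \right)} = 1$
$R{\left(-16 \right)} + \left(\left(256 + 1532\right) - 79\right) = 1 + \left(\left(256 + 1532\right) - 79\right) = 1 + \left(1788 + \left(-684 + 605\right)\right) = 1 + \left(1788 - 79\right) = 1 + 1709 = 1710$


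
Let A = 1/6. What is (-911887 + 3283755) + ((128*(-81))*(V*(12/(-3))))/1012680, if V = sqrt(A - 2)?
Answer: 2371868 + 96*I*sqrt(66)/14065 ≈ 2.3719e+6 + 0.05545*I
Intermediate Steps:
A = 1/6 ≈ 0.16667
V = I*sqrt(66)/6 (V = sqrt(1/6 - 2) = sqrt(-11/6) = I*sqrt(66)/6 ≈ 1.354*I)
(-911887 + 3283755) + ((128*(-81))*(V*(12/(-3))))/1012680 = (-911887 + 3283755) + ((128*(-81))*((I*sqrt(66)/6)*(12/(-3))))/1012680 = 2371868 - 10368*I*sqrt(66)/6*12*(-1/3)*(1/1012680) = 2371868 - 10368*I*sqrt(66)/6*(-4)*(1/1012680) = 2371868 - (-6912)*I*sqrt(66)*(1/1012680) = 2371868 + (6912*I*sqrt(66))*(1/1012680) = 2371868 + 96*I*sqrt(66)/14065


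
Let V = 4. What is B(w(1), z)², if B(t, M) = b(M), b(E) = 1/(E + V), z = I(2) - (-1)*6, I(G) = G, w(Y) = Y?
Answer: 1/144 ≈ 0.0069444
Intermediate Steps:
z = 8 (z = 2 - (-1)*6 = 2 - 1*(-6) = 2 + 6 = 8)
b(E) = 1/(4 + E) (b(E) = 1/(E + 4) = 1/(4 + E))
B(t, M) = 1/(4 + M)
B(w(1), z)² = (1/(4 + 8))² = (1/12)² = 1/144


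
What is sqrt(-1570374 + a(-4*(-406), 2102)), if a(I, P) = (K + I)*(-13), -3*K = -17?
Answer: I*sqrt(14324037)/3 ≈ 1261.6*I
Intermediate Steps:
K = 17/3 (K = -1/3*(-17) = 17/3 ≈ 5.6667)
a(I, P) = -221/3 - 13*I (a(I, P) = (17/3 + I)*(-13) = -221/3 - 13*I)
sqrt(-1570374 + a(-4*(-406), 2102)) = sqrt(-1570374 + (-221/3 - (-52)*(-406))) = sqrt(-1570374 + (-221/3 - 13*1624)) = sqrt(-1570374 + (-221/3 - 21112)) = sqrt(-1570374 - 63557/3) = sqrt(-4774679/3) = I*sqrt(14324037)/3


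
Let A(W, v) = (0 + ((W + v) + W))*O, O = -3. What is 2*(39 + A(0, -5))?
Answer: 108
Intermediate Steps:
A(W, v) = -6*W - 3*v (A(W, v) = (0 + ((W + v) + W))*(-3) = (0 + (v + 2*W))*(-3) = (v + 2*W)*(-3) = -6*W - 3*v)
2*(39 + A(0, -5)) = 2*(39 + (-6*0 - 3*(-5))) = 2*(39 + (0 + 15)) = 2*(39 + 15) = 2*54 = 108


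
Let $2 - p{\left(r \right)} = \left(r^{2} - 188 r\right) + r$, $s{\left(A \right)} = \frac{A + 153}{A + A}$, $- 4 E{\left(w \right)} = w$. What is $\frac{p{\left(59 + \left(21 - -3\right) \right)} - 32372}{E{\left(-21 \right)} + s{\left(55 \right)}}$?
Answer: $- \frac{5222360}{1571} \approx -3324.2$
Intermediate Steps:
$E{\left(w \right)} = - \frac{w}{4}$
$s{\left(A \right)} = \frac{153 + A}{2 A}$
$p{\left(r \right)} = 2 - r^{2} + 187 r$ ($p{\left(r \right)} = 2 - \left(\left(r^{2} - 188 r\right) + r\right) = 2 - \left(r^{2} - 187 r\right) = 2 - r^{2} + 187 r$)
$\frac{p{\left(59 + \left(21 - -3\right) \right)} - 32372}{E{\left(-21 \right)} + s{\left(55 \right)}} = \frac{\left(2 - \left(59 + \left(21 - -3\right)\right)^{2} + 187 \left(59 + \left(21 - -3\right)\right)\right) - 32372}{\left(- \frac{1}{4}\right) \left(-21\right) + \frac{153 + 55}{2 \cdot 55}} = \frac{\left(2 - \left(59 + \left(21 + 3\right)\right)^{2} + 187 \left(59 + \left(21 + 3\right)\right)\right) - 32372}{\frac{21}{4} + \frac{1}{2} \cdot \frac{1}{55} \cdot 208} = \frac{\left(2 - \left(59 + 24\right)^{2} + 187 \left(59 + 24\right)\right) - 32372}{\frac{21}{4} + \frac{104}{55}} = \frac{\left(2 - 83^{2} + 187 \cdot 83\right) - 32372}{\frac{1571}{220}} = \left(\left(2 - 6889 + 15521\right) - 32372\right) \frac{220}{1571} = \left(8634 - 32372\right) \frac{220}{1571} = \left(-23738\right) \frac{220}{1571} = - \frac{5222360}{1571}$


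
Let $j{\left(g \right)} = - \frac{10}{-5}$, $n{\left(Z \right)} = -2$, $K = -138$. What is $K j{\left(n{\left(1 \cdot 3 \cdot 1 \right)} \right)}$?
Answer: $-276$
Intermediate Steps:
$j{\left(g \right)} = 2$ ($j{\left(g \right)} = \left(-10\right) \left(- \frac{1}{5}\right) = 2$)
$K j{\left(n{\left(1 \cdot 3 \cdot 1 \right)} \right)} = \left(-138\right) 2 = -276$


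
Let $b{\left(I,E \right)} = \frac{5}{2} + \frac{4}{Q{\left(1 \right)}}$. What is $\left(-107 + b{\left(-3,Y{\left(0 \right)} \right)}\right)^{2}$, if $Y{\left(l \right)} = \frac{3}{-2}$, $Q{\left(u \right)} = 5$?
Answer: $\frac{1075369}{100} \approx 10754.0$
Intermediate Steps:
$Y{\left(l \right)} = - \frac{3}{2}$ ($Y{\left(l \right)} = 3 \left(- \frac{1}{2}\right) = - \frac{3}{2}$)
$b{\left(I,E \right)} = \frac{33}{10}$ ($b{\left(I,E \right)} = \frac{5}{2} + \frac{4}{5} = \frac{33}{10}$)
$\left(-107 + b{\left(-3,Y{\left(0 \right)} \right)}\right)^{2} = \left(-107 + \frac{33}{10}\right)^{2} = \left(- \frac{1037}{10}\right)^{2} = \frac{1075369}{100}$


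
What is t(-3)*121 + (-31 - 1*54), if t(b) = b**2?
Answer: 1004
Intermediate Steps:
t(-3)*121 + (-31 - 1*54) = (-3)**2*121 + (-31 - 1*54) = 9*121 + (-31 - 54) = 1089 - 85 = 1004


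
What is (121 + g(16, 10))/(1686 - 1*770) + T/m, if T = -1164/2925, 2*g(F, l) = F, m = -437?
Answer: 55319083/390284700 ≈ 0.14174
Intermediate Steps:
g(F, l) = F/2
T = -388/975 (T = -1164*1/2925 = -388/975 ≈ -0.39795)
(121 + g(16, 10))/(1686 - 1*770) + T/m = (121 + (1/2)*16)/(1686 - 1*770) - 388/975/(-437) = (121 + 8)/(1686 - 770) - 388/975*(-1/437) = 129/916 + 388/426075 = 55319083/390284700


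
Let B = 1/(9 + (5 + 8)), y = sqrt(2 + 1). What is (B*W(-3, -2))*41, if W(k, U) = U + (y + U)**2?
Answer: 205/22 - 82*sqrt(3)/11 ≈ -3.5935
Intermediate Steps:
y = sqrt(3) ≈ 1.7320
B = 1/22 (B = 1/(9 + 13) = 1/22 ≈ 0.045455)
W(k, U) = U + (U + sqrt(3))**2 (W(k, U) = U + (sqrt(3) + U)**2 = U + (U + sqrt(3))**2)
(B*W(-3, -2))*41 = ((-2 + (-2 + sqrt(3))**2)/22)*41 = (-1/11 + (-2 + sqrt(3))**2/22)*41 = -41/11 + 41*(-2 + sqrt(3))**2/22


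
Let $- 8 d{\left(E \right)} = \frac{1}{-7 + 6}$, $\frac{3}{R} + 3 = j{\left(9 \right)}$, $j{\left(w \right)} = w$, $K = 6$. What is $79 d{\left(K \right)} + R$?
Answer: $\frac{83}{8} \approx 10.375$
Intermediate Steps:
$R = \frac{1}{2}$ ($R = \frac{3}{-3 + 9} = \frac{3}{6} = 3 \cdot \frac{1}{6} = \frac{1}{2} \approx 0.5$)
$d{\left(E \right)} = \frac{1}{8}$ ($d{\left(E \right)} = - \frac{1}{8 \left(-7 + 6\right)} = - \frac{1}{8 \left(-1\right)} = \left(- \frac{1}{8}\right) \left(-1\right) = \frac{1}{8}$)
$79 d{\left(K \right)} + R = 79 \cdot \frac{1}{8} + \frac{1}{2} = \frac{79}{8} + \frac{1}{2} = \frac{83}{8}$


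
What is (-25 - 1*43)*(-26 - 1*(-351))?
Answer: -22100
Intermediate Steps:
(-25 - 1*43)*(-26 - 1*(-351)) = (-25 - 43)*(-26 + 351) = -68*325 = -22100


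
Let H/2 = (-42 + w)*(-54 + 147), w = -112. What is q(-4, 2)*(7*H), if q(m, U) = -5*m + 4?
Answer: -4812192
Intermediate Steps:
H = -28644 (H = 2*((-42 - 112)*(-54 + 147)) = 2*(-154*93) = 2*(-14322) = -28644)
q(m, U) = 4 - 5*m
q(-4, 2)*(7*H) = (4 - 5*(-4))*(7*(-28644)) = (4 + 20)*(-200508) = 24*(-200508) = -4812192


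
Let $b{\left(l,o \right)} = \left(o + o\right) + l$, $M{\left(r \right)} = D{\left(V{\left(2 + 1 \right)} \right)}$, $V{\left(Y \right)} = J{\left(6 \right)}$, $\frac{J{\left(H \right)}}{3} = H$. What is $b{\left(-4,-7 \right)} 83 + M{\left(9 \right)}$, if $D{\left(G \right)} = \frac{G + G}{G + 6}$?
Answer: $- \frac{2985}{2} \approx -1492.5$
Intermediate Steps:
$J{\left(H \right)} = 3 H$
$V{\left(Y \right)} = 18$ ($V{\left(Y \right)} = 3 \cdot 6 = 18$)
$D{\left(G \right)} = \frac{2 G}{6 + G}$
$M{\left(r \right)} = \frac{3}{2}$ ($M{\left(r \right)} = 2 \cdot 18 \frac{1}{6 + 18} = 2 \cdot 18 \cdot \frac{1}{24} = \frac{3}{2}$)
$b{\left(l,o \right)} = l + 2 o$ ($b{\left(l,o \right)} = 2 o + l = l + 2 o$)
$b{\left(-4,-7 \right)} 83 + M{\left(9 \right)} = \left(-4 + 2 \left(-7\right)\right) 83 + \frac{3}{2} = \left(-4 - 14\right) 83 + \frac{3}{2} = \left(-18\right) 83 + \frac{3}{2} = -1494 + \frac{3}{2} = - \frac{2985}{2}$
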